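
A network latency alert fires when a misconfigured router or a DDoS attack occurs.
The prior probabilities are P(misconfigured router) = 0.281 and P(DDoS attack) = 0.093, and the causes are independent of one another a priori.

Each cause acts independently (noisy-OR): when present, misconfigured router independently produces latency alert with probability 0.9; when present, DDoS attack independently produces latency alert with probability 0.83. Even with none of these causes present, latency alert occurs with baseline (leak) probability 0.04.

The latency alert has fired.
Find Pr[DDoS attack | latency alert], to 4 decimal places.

Pr[DDoS attack | latency alert] ≈ 0.2415

Under noisy-OR, P(latency alert | causes) = 1 − (1−0.04)·∏(1−qᵢ) over the active causes.
P(latency alert) = 0.04·0.719·0.907 + 0.8368·0.719·0.093 + 0.904·0.281·0.907 + 0.98368·0.281·0.093 = 0.026085 + 0.055954 + 0.230400 + 0.025707 = 0.338146
The DDoS attack-present share is 0.055954 + 0.025707 = 0.081661.
So P(DDoS attack | latency alert) = 0.081661/0.338146 ≈ 0.2415.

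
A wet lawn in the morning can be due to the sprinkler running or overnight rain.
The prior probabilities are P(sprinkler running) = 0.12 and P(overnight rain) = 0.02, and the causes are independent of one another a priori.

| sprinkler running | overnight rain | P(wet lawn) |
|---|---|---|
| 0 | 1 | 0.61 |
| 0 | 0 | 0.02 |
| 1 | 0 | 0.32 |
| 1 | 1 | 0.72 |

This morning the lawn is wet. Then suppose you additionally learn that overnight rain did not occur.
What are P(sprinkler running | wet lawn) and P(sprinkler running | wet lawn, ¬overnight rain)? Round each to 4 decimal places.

P(wet lawn) = 0.02*0.88*0.98 + 0.61*0.88*0.02 + 0.32*0.12*0.98 + 0.72*0.12*0.02 = 0.017248 + 0.010736 + 0.037632 + 0.001728 = 0.067344
Restricting to configurations with sprinkler running present: 0.037632 + 0.001728 = 0.039360.
P(sprinkler running | wet lawn) = 0.039360 / 0.067344 ≈ 0.5845

Now condition on the additional information:
Sum P(wet lawn|·) weighted by the priors over both values of sprinkler running:
  P(wet lawn | ¬overnight rain) = 0.02·0.88 + 0.32·0.12
        = 0.017600 + 0.038400 = 0.056000
The terms with sprinkler running present sum to 0.038400, so
  P(sprinkler running | wet lawn, ¬overnight rain) = 0.038400 / 0.056000 ≈ 0.6857

P(sprinkler running | wet lawn) ≈ 0.5845; P(sprinkler running | wet lawn, ¬overnight rain) ≈ 0.6857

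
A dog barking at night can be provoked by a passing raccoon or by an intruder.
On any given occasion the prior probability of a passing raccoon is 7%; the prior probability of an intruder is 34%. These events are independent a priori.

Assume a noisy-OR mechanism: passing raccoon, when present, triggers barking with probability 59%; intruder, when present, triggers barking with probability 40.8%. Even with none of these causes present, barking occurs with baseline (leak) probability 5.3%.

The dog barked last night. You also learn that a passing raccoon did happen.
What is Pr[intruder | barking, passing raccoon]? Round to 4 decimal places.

Under noisy-OR, P(barking | causes) = 1 − (1−0.053)·∏(1−qᵢ) over the active causes.
For the numerator, keep only intruder=true terms: 0.770144·0.34 = 0.261849
Normalizer over all consistent configurations: 0.61173·0.66 + 0.770144·0.34 = 0.665591
Posterior = 0.261849 / 0.665591 ≈ 0.3934

Pr[intruder | barking, passing raccoon] ≈ 0.3934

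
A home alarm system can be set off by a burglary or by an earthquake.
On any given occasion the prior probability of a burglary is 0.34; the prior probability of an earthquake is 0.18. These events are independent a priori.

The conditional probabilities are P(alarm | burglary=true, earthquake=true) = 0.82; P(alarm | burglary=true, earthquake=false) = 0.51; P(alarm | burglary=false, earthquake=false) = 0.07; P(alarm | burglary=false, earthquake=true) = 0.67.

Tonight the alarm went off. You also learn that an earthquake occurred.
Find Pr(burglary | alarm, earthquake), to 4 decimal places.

By total probability over both values of burglary:
  P(alarm | earthquake) = 0.67×0.66 + 0.82×0.34
        = 0.442200 + 0.278800 = 0.721000
Keeping only the burglary-present terms gives 0.278800, so
  P(burglary | alarm, earthquake) = 0.278800 / 0.721000 ≈ 0.3867

Pr(burglary | alarm, earthquake) ≈ 0.3867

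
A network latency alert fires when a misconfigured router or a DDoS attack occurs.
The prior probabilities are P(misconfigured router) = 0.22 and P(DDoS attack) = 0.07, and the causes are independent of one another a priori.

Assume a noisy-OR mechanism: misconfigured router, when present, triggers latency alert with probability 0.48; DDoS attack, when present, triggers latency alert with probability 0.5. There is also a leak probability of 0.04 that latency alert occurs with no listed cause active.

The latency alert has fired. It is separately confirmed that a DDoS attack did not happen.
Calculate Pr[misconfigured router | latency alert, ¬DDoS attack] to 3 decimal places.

Pr[misconfigured router | latency alert, ¬DDoS attack] ≈ 0.779

Under noisy-OR, P(latency alert | causes) = 1 − (1−0.04)·∏(1−qᵢ) over the active causes.
P(latency alert | ¬DDoS attack) = 0.04·0.78 + 0.5008·0.22 = 0.031200 + 0.110176 = 0.141376
Of this, 0.110176 comes from 0.5008·0.22 (the misconfigured router=true cases).
Hence the posterior is 0.110176/0.141376 ≈ 0.779.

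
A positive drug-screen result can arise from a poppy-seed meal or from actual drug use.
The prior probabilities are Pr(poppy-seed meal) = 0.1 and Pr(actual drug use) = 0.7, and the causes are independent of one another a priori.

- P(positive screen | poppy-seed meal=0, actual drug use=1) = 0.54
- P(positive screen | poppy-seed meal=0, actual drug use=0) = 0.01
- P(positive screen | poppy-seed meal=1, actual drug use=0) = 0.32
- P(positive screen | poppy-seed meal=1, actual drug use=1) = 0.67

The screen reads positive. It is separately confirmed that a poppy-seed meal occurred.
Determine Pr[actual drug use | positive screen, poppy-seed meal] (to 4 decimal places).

Pr[actual drug use | positive screen, poppy-seed meal] ≈ 0.8301

By total probability over both values of actual drug use:
  P(positive screen | poppy-seed meal) = 0.32×0.3 + 0.67×0.7
        = 0.096000 + 0.469000 = 0.565000
The terms with actual drug use present sum to 0.469000, so
  P(actual drug use | positive screen, poppy-seed meal) = 0.469000 / 0.565000 ≈ 0.8301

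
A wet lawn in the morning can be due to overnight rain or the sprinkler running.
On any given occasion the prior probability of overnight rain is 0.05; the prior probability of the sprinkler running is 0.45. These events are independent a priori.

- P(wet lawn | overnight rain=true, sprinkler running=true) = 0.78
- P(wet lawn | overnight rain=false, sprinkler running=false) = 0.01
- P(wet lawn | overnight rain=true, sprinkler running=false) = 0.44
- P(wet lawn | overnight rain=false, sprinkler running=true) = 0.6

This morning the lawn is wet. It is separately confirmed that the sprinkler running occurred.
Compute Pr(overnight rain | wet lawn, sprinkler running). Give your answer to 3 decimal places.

Weight on overnight rain=true, given the evidence: 0.78*0.05 = 0.039000
Denominator P(wet lawn | sprinkler running): 0.6*0.95 + 0.78*0.05 = 0.609000
Posterior = 0.039000 / 0.609000 ≈ 0.064

Pr(overnight rain | wet lawn, sprinkler running) ≈ 0.064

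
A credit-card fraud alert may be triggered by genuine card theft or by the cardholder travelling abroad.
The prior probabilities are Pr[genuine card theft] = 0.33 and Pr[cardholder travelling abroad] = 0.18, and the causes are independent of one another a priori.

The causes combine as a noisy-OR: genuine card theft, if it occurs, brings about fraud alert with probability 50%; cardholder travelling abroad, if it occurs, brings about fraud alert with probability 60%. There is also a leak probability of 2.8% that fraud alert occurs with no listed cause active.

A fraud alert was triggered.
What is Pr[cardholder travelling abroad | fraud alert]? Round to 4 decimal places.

Under noisy-OR, P(fraud alert | causes) = 1 − (1−0.028)·∏(1−qᵢ) over the active causes.
Weight on cardholder travelling abroad=true, given the evidence: 0.073711 + 0.047853 = 0.121564
Denominator P(fraud alert): 0.028·0.67·0.82 + 0.6112·0.67·0.18 + 0.514·0.33·0.82 + 0.8056·0.33·0.18 = 0.276035
Posterior = 0.121564 / 0.276035 ≈ 0.4404

Pr[cardholder travelling abroad | fraud alert] ≈ 0.4404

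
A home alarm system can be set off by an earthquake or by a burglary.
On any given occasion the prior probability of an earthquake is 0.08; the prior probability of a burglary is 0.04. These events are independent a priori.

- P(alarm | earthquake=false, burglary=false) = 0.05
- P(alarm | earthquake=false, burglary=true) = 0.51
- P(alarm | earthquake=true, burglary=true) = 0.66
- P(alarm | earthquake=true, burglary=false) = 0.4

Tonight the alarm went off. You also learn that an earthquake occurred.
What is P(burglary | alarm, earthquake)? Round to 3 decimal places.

P(burglary | alarm, earthquake) ≈ 0.064

P(alarm | earthquake) = 0.4·0.96 + 0.66·0.04 = 0.384000 + 0.026400 = 0.410400
Of this, 0.026400 comes from 0.66·0.04 (the burglary=true cases).
P(burglary | alarm, earthquake) = 0.026400 / 0.410400 ≈ 0.064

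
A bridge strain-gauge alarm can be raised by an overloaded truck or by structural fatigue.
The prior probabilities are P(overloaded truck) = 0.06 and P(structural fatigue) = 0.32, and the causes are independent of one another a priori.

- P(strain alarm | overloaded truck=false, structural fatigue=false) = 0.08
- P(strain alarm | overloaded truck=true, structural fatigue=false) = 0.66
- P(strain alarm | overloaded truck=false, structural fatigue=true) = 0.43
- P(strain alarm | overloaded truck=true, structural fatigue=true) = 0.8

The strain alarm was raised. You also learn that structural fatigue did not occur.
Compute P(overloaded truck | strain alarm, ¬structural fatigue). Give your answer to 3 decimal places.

Sum P(strain alarm|·) weighted by the priors over both values of overloaded truck:
  P(strain alarm | ¬structural fatigue) = 0.08*0.94 + 0.66*0.06
        = 0.075200 + 0.039600 = 0.114800
Keeping only the overloaded truck-present terms gives 0.039600, so
  P(overloaded truck | strain alarm, ¬structural fatigue) = 0.039600 / 0.114800 ≈ 0.345

P(overloaded truck | strain alarm, ¬structural fatigue) ≈ 0.345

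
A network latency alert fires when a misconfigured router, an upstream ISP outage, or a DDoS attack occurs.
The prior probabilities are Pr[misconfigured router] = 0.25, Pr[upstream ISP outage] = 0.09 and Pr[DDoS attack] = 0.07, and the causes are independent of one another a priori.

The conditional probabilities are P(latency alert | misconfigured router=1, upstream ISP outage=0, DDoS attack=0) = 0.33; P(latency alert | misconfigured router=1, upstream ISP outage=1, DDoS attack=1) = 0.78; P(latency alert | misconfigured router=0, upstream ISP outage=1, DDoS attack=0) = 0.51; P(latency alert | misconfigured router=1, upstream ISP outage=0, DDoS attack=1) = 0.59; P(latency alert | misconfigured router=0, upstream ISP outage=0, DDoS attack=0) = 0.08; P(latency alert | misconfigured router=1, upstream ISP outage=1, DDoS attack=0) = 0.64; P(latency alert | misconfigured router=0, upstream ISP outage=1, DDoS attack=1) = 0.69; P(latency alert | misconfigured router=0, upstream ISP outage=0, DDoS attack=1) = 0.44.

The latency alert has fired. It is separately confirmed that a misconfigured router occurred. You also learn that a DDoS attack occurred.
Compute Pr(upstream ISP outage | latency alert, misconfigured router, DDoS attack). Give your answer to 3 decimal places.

Sum P(latency alert|·) weighted by the priors over both values of upstream ISP outage:
  P(latency alert | misconfigured router, DDoS attack) = 0.59·0.91 + 0.78·0.09
        = 0.536900 + 0.070200 = 0.607100
Configurations with upstream ISP outage contribute 0.070200, so
  P(upstream ISP outage | latency alert, misconfigured router, DDoS attack) = 0.070200 / 0.607100 ≈ 0.116

Pr(upstream ISP outage | latency alert, misconfigured router, DDoS attack) ≈ 0.116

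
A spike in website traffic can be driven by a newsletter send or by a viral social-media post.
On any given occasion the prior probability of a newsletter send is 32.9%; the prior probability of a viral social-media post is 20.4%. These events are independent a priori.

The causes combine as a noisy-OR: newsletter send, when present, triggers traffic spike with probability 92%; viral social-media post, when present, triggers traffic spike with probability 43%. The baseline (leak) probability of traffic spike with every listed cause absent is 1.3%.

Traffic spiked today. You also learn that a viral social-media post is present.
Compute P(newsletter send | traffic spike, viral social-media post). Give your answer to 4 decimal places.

P(newsletter send | traffic spike, viral social-media post) ≈ 0.5170

Under noisy-OR, P(traffic spike | causes) = 1 − (1−0.013)·∏(1−qᵢ) over the active causes.
Sum P(traffic spike|·) weighted by the priors over both values of newsletter send:
  P(traffic spike | viral social-media post) = 0.43741·0.671 + 0.954993·0.329
        = 0.293502 + 0.314193 = 0.607695
Configurations with newsletter send contribute 0.314193, so
  P(newsletter send | traffic spike, viral social-media post) = 0.314193 / 0.607695 ≈ 0.5170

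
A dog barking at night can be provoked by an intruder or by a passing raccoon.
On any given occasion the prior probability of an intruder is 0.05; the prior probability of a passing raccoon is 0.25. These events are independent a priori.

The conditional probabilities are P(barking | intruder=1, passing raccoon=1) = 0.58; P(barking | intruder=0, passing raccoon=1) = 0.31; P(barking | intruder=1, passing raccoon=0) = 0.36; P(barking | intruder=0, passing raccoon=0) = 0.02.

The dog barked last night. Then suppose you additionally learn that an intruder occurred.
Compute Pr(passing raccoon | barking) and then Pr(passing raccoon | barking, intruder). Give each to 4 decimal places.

By total probability over the 4 (intruder, passing raccoon) configurations:
  P(barking) = 0.02·0.95·0.75 + 0.31·0.95·0.25 + 0.36·0.05·0.75 + 0.58·0.05·0.25
        = 0.014250 + 0.073625 + 0.013500 + 0.007250 = 0.108625
The terms with passing raccoon present sum to 0.080875, so
  P(passing raccoon | barking) = 0.080875 / 0.108625 ≈ 0.7445

With the extra evidence:
By total probability over both values of passing raccoon:
  P(barking | intruder) = 0.36*0.75 + 0.58*0.25
        = 0.270000 + 0.145000 = 0.415000
The terms with passing raccoon present sum to 0.145000, so
  P(passing raccoon | barking, intruder) = 0.145000 / 0.415000 ≈ 0.3494

Pr(passing raccoon | barking) ≈ 0.7445; Pr(passing raccoon | barking, intruder) ≈ 0.3494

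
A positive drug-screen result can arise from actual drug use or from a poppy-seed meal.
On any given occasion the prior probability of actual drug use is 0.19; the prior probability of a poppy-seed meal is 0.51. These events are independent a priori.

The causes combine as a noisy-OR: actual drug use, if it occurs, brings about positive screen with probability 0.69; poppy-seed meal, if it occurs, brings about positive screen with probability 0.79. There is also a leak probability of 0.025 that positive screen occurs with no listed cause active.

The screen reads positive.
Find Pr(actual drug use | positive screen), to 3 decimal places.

Under noisy-OR, P(positive screen | causes) = 1 − (1−0.025)·∏(1−qᵢ) over the active causes.
For the numerator, keep only actual drug use=true terms: 0.064961 + 0.090749 = 0.155710
Normalizer over all consistent configurations: 0.025×0.81×0.49 + 0.79525×0.81×0.51 + 0.69775×0.19×0.49 + 0.936527×0.19×0.51 = 0.494151
Posterior = 0.155710 / 0.494151 ≈ 0.315

Pr(actual drug use | positive screen) ≈ 0.315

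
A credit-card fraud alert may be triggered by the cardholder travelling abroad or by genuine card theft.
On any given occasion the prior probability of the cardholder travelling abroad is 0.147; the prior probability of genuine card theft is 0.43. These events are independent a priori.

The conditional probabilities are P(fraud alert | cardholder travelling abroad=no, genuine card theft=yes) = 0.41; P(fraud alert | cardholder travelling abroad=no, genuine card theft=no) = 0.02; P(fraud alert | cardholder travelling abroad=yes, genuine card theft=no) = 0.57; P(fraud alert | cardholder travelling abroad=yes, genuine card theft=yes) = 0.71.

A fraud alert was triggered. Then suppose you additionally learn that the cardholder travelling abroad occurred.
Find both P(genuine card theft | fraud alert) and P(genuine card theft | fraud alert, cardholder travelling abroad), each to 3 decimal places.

P(genuine card theft | fraud alert) ≈ 0.773; P(genuine card theft | fraud alert, cardholder travelling abroad) ≈ 0.484

By total probability over the 4 (cardholder travelling abroad, genuine card theft) configurations:
  P(fraud alert) = 0.02·0.853·0.57 + 0.41·0.853·0.43 + 0.57·0.147·0.57 + 0.71·0.147·0.43
        = 0.009724 + 0.150384 + 0.047760 + 0.044879 = 0.252747
Configurations with genuine card theft contribute 0.195263, so
  P(genuine card theft | fraud alert) = 0.195263 / 0.252747 ≈ 0.773

Now also conditioning on cardholder travelling abroad=true:
For the numerator, keep only genuine card theft=true terms: 0.71*0.43 = 0.305300
Denominator P(fraud alert | cardholder travelling abroad): 0.57*0.57 + 0.71*0.43 = 0.630200
P(genuine card theft | fraud alert, cardholder travelling abroad) = 0.305300/0.630200 ≈ 0.484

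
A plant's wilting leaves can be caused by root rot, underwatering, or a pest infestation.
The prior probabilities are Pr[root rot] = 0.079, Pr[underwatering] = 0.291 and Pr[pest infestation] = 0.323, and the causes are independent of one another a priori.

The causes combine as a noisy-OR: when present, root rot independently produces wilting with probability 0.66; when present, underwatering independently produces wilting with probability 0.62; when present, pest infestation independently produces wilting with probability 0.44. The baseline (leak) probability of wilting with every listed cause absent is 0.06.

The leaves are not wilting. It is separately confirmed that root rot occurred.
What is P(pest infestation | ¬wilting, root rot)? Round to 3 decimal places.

P(pest infestation | ¬wilting, root rot) ≈ 0.211

Under noisy-OR, P(wilting | causes) = 1 − (1−0.06)·∏(1−qᵢ) over the active causes.
By total probability over the 4 (underwatering, pest infestation) configurations:
  P(¬wilting | root rot) = 0.3196·0.709·0.677 + 0.178976·0.709·0.323 + 0.121448·0.291·0.677 + 0.068011·0.291·0.323
        = 0.153406 + 0.040987 + 0.023926 + 0.006393 = 0.224712
Configurations with pest infestation contribute 0.047380, so
  P(pest infestation | ¬wilting, root rot) = 0.047380 / 0.224712 ≈ 0.211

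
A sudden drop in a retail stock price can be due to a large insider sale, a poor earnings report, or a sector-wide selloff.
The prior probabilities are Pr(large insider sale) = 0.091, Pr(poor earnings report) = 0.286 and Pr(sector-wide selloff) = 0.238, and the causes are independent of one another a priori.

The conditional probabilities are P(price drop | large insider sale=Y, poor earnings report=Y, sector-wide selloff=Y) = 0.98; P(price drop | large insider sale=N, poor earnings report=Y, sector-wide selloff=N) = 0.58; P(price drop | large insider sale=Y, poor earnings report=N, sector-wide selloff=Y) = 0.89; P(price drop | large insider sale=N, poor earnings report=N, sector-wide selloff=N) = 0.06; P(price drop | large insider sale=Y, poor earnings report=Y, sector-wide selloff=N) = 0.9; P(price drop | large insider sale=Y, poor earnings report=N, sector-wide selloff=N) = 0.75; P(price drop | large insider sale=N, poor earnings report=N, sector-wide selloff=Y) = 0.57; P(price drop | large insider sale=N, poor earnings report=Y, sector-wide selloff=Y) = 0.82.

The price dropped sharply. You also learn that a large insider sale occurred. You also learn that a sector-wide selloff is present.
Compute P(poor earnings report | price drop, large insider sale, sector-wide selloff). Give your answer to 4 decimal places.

P(poor earnings report | price drop, large insider sale, sector-wide selloff) ≈ 0.3061

By total probability over both values of poor earnings report:
  P(price drop | large insider sale, sector-wide selloff) = 0.89·0.714 + 0.98·0.286
        = 0.635460 + 0.280280 = 0.915740
The terms with poor earnings report present sum to 0.280280, so
  P(poor earnings report | price drop, large insider sale, sector-wide selloff) = 0.280280 / 0.915740 ≈ 0.3061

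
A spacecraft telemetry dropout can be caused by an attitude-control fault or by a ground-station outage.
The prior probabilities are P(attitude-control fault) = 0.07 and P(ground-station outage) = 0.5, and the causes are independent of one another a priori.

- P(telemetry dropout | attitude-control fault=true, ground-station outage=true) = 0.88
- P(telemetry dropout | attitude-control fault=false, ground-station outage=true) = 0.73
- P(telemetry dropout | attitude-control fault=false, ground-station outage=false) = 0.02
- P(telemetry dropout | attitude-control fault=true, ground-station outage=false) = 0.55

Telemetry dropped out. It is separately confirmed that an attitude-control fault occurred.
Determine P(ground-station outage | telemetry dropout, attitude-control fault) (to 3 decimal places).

P(telemetry dropout | attitude-control fault) = 0.55*0.5 + 0.88*0.5 = 0.275000 + 0.440000 = 0.715000
The ground-station outage-present share is 0.88*0.5 = 0.440000.
P(ground-station outage | telemetry dropout, attitude-control fault) = 0.440000 / 0.715000 ≈ 0.615

P(ground-station outage | telemetry dropout, attitude-control fault) ≈ 0.615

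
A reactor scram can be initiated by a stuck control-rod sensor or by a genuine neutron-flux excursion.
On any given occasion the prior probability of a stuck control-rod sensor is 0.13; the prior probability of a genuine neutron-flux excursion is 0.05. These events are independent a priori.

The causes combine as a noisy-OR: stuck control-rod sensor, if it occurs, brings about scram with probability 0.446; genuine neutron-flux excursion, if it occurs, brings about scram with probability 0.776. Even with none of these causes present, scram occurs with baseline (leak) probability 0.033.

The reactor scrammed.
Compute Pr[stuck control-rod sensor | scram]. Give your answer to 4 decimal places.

Under noisy-OR, P(scram | causes) = 1 − (1−0.033)·∏(1−qᵢ) over the active causes.
By total probability over the 4 (stuck control-rod sensor, genuine neutron-flux excursion) configurations:
  P(scram) = 0.033*0.87*0.95 + 0.783392*0.87*0.05 + 0.464282*0.13*0.95 + 0.879999*0.13*0.05
        = 0.027275 + 0.034078 + 0.057339 + 0.005720 = 0.124412
Configurations with stuck control-rod sensor contribute 0.063059, so
  P(stuck control-rod sensor | scram) = 0.063059 / 0.124412 ≈ 0.5069

Pr[stuck control-rod sensor | scram] ≈ 0.5069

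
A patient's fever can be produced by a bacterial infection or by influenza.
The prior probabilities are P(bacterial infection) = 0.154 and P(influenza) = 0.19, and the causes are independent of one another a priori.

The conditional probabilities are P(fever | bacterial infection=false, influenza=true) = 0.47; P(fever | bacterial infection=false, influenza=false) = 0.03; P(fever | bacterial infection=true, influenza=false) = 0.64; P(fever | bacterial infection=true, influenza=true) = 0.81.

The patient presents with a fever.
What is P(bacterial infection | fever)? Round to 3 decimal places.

P(fever) = 0.03×0.846×0.81 + 0.47×0.846×0.19 + 0.64×0.154×0.81 + 0.81×0.154×0.19 = 0.020558 + 0.075548 + 0.079834 + 0.023701 = 0.199641
Restricting to configurations with bacterial infection present: 0.079834 + 0.023701 = 0.103535.
P(bacterial infection | fever) = 0.103535 / 0.199641 ≈ 0.519

P(bacterial infection | fever) ≈ 0.519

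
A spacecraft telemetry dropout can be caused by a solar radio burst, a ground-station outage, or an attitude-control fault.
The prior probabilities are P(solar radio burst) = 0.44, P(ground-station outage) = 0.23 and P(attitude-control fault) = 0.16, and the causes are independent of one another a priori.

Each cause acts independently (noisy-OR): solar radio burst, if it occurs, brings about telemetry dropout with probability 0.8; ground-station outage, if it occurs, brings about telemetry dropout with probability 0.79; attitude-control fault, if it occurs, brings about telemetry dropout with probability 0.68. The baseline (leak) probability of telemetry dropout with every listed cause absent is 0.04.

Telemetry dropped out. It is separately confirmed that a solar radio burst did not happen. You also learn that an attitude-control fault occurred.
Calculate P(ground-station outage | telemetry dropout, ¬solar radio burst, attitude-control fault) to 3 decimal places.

P(ground-station outage | telemetry dropout, ¬solar radio burst, attitude-control fault) ≈ 0.287

Under noisy-OR, P(telemetry dropout | causes) = 1 − (1−0.04)·∏(1−qᵢ) over the active causes.
P(telemetry dropout | ¬solar radio burst, attitude-control fault) = 0.6928·0.77 + 0.935488·0.23 = 0.533456 + 0.215162 = 0.748618
The ground-station outage-present share is 0.935488·0.23 = 0.215162.
Hence the posterior is 0.215162/0.748618 ≈ 0.287.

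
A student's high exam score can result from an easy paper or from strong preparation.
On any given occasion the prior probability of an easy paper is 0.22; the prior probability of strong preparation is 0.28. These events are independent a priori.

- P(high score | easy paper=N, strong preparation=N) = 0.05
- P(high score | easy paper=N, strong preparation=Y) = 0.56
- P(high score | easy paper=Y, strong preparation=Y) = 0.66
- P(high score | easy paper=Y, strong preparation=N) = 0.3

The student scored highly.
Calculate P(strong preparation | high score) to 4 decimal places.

P(strong preparation | high score) ≈ 0.6831

P(high score) = 0.05·0.78·0.72 + 0.56·0.78·0.28 + 0.3·0.22·0.72 + 0.66·0.22·0.28 = 0.028080 + 0.122304 + 0.047520 + 0.040656 = 0.238560
Of this, 0.162960 comes from 0.122304 + 0.040656 (the strong preparation=true cases).
Hence the posterior is 0.162960/0.238560 ≈ 0.6831.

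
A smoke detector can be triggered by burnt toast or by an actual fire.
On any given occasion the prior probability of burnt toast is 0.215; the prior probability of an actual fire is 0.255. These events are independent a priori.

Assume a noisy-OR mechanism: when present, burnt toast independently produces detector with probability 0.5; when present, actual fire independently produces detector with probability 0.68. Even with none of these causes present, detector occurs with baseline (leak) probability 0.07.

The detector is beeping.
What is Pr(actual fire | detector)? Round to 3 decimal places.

Under noisy-OR, P(detector | causes) = 1 − (1−0.07)·∏(1−qᵢ) over the active causes.
For the numerator, keep only actual fire=true terms: 0.140603 + 0.046667 = 0.187270
Denominator P(detector): 0.07×0.785×0.745 + 0.7024×0.785×0.255 + 0.535×0.215×0.745 + 0.8512×0.215×0.255 = 0.313902
P(actual fire | detector) = 0.187270/0.313902 ≈ 0.597

Pr(actual fire | detector) ≈ 0.597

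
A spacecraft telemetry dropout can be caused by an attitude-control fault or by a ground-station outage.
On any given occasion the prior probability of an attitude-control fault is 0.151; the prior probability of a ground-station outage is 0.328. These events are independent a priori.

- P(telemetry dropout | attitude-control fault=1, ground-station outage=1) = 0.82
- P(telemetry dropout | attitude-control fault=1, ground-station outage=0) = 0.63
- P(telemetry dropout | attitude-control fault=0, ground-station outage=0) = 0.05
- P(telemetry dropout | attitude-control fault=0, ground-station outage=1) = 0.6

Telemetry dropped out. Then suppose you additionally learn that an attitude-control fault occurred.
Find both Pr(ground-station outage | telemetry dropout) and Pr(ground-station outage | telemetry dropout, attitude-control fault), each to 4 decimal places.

Pr(ground-station outage | telemetry dropout) ≈ 0.6920; Pr(ground-station outage | telemetry dropout, attitude-control fault) ≈ 0.3885

P(telemetry dropout) = 0.05*0.849*0.672 + 0.6*0.849*0.328 + 0.63*0.151*0.672 + 0.82*0.151*0.328 = 0.028526 + 0.167083 + 0.063927 + 0.040613 = 0.300149
Restricting to configurations with ground-station outage present: 0.167083 + 0.040613 = 0.207696.
P(ground-station outage | telemetry dropout) = 0.207696 / 0.300149 ≈ 0.6920

Now also conditioning on attitude-control fault=true:
Sum P(telemetry dropout|·) weighted by the priors over both values of ground-station outage:
  P(telemetry dropout | attitude-control fault) = 0.63·0.672 + 0.82·0.328
        = 0.423360 + 0.268960 = 0.692320
Keeping only the ground-station outage-present terms gives 0.268960, so
  P(ground-station outage | telemetry dropout, attitude-control fault) = 0.268960 / 0.692320 ≈ 0.3885
Conditioning on attitude-control fault lowers the posterior on ground-station outage: the classic explaining-away effect in a common-effect structure.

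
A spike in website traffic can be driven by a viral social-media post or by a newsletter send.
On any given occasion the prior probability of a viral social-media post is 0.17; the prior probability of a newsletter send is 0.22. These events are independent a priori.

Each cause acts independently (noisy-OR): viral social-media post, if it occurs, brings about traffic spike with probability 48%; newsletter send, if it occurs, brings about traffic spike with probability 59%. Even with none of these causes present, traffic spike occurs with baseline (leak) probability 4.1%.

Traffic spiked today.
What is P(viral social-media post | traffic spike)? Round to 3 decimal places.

Under noisy-OR, P(traffic spike | causes) = 1 − (1−0.041)·∏(1−qᵢ) over the active causes.
Sum P(traffic spike|·) weighted by the priors over the 4 (viral social-media post, newsletter send) configurations:
  P(traffic spike) = 0.041×0.83×0.78 + 0.60681×0.83×0.22 + 0.50132×0.17×0.78 + 0.795541×0.17×0.22
        = 0.026543 + 0.110804 + 0.066475 + 0.029753 = 0.233575
Keeping only the viral social-media post-present terms gives 0.096228, so
  P(viral social-media post | traffic spike) = 0.096228 / 0.233575 ≈ 0.412

P(viral social-media post | traffic spike) ≈ 0.412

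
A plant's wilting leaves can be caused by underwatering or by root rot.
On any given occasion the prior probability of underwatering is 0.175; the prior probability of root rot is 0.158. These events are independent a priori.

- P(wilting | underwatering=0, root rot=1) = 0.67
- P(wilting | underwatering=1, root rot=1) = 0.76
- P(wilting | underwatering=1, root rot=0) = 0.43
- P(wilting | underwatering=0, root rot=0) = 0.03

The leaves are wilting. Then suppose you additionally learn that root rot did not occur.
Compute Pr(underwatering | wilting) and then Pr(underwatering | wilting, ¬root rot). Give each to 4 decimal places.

Pr(underwatering | wilting) ≈ 0.4382; Pr(underwatering | wilting, ¬root rot) ≈ 0.7525

Sum P(wilting|·) weighted by the priors over the 4 (underwatering, root rot) configurations:
  P(wilting) = 0.03·0.825·0.842 + 0.67·0.825·0.158 + 0.43·0.175·0.842 + 0.76·0.175·0.158
        = 0.020839 + 0.087334 + 0.063361 + 0.021014 = 0.192548
The terms with underwatering present sum to 0.084375, so
  P(underwatering | wilting) = 0.084375 / 0.192548 ≈ 0.4382

Now also conditioning on root rot≠true:
Weight on underwatering=true, given the evidence: 0.43×0.175 = 0.075250
Normalizer over all consistent configurations: 0.03×0.825 + 0.43×0.175 = 0.100000
P(underwatering | wilting, ¬root rot) = 0.075250/0.100000 ≈ 0.7525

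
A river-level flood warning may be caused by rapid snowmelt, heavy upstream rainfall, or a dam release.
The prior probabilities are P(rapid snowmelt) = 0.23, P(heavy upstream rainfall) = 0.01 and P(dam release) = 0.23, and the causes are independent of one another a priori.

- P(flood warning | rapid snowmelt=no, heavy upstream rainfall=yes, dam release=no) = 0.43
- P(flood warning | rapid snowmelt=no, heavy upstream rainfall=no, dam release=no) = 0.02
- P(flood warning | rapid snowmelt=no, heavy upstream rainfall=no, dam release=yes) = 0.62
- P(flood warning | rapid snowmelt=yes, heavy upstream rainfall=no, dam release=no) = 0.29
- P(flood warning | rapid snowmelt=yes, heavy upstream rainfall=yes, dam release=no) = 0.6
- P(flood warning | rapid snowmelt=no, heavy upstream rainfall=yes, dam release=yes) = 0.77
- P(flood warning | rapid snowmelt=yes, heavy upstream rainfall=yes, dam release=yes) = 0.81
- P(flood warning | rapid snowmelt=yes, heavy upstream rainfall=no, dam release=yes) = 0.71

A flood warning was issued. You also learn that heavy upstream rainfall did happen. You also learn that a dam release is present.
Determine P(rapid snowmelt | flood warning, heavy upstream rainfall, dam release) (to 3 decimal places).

P(rapid snowmelt | flood warning, heavy upstream rainfall, dam release) ≈ 0.239

By total probability over both values of rapid snowmelt:
  P(flood warning | heavy upstream rainfall, dam release) = 0.77×0.77 + 0.81×0.23
        = 0.592900 + 0.186300 = 0.779200
Keeping only the rapid snowmelt-present terms gives 0.186300, so
  P(rapid snowmelt | flood warning, heavy upstream rainfall, dam release) = 0.186300 / 0.779200 ≈ 0.239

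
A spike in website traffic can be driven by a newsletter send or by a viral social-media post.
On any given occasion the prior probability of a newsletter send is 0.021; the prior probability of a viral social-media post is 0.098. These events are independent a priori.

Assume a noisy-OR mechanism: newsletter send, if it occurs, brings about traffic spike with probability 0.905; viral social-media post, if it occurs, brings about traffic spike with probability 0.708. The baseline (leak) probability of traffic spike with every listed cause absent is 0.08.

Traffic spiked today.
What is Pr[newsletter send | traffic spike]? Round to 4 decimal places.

Under noisy-OR, P(traffic spike | causes) = 1 − (1−0.08)·∏(1−qᵢ) over the active causes.
By total probability over the 4 (newsletter send, viral social-media post) configurations:
  P(traffic spike) = 0.08*0.979*0.902 + 0.73136*0.979*0.098 + 0.9126*0.021*0.902 + 0.974479*0.021*0.098
        = 0.070645 + 0.070168 + 0.017286 + 0.002005 = 0.160104
Configurations with newsletter send contribute 0.019291, so
  P(newsletter send | traffic spike) = 0.019291 / 0.160104 ≈ 0.1205

Pr[newsletter send | traffic spike] ≈ 0.1205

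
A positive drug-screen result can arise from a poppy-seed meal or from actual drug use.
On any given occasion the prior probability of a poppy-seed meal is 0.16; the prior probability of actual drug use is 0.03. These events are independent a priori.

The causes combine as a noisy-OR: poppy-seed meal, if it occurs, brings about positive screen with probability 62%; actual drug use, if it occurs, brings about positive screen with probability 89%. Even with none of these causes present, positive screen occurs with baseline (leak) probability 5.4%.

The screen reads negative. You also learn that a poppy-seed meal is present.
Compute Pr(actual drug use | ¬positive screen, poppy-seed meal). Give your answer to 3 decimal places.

Pr(actual drug use | ¬positive screen, poppy-seed meal) ≈ 0.003

Under noisy-OR, P(positive screen | causes) = 1 − (1−0.054)·∏(1−qᵢ) over the active causes.
Numerator (weight on configurations with actual drug use): 0.039543*0.03 = 0.001186
Normalizer over all consistent configurations: 0.35948*0.97 + 0.039543*0.03 = 0.349882
Posterior = 0.001186 / 0.349882 ≈ 0.003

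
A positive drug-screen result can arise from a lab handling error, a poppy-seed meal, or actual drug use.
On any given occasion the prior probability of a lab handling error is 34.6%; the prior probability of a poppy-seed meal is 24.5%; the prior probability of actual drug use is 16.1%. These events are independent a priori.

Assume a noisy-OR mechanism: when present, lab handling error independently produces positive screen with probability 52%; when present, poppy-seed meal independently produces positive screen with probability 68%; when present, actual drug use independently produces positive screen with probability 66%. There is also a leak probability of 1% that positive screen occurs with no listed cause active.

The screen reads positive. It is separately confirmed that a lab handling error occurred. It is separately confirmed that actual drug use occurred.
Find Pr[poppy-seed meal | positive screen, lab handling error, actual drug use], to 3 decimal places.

Pr[poppy-seed meal | positive screen, lab handling error, actual drug use] ≈ 0.268

Under noisy-OR, P(positive screen | causes) = 1 − (1−0.01)·∏(1−qᵢ) over the active causes.
For the numerator, keep only poppy-seed meal=true terms: 0.948298·0.245 = 0.232333
Denominator P(positive screen | lab handling error, actual drug use): 0.838432·0.755 + 0.948298·0.245 = 0.865349
Posterior = 0.232333 / 0.865349 ≈ 0.268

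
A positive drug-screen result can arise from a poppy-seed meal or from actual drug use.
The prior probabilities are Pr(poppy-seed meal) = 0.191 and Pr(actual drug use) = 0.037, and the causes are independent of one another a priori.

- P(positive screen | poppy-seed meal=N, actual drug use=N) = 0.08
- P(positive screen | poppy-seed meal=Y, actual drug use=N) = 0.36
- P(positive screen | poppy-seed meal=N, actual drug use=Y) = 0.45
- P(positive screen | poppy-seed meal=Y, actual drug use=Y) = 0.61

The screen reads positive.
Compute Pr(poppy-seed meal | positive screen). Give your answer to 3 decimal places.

For the numerator, keep only poppy-seed meal=true terms: 0.066216 + 0.004311 = 0.070527
Denominator P(positive screen): 0.08×0.809×0.963 + 0.45×0.809×0.037 + 0.36×0.191×0.963 + 0.61×0.191×0.037 = 0.146322
Posterior = 0.070527 / 0.146322 ≈ 0.482

Pr(poppy-seed meal | positive screen) ≈ 0.482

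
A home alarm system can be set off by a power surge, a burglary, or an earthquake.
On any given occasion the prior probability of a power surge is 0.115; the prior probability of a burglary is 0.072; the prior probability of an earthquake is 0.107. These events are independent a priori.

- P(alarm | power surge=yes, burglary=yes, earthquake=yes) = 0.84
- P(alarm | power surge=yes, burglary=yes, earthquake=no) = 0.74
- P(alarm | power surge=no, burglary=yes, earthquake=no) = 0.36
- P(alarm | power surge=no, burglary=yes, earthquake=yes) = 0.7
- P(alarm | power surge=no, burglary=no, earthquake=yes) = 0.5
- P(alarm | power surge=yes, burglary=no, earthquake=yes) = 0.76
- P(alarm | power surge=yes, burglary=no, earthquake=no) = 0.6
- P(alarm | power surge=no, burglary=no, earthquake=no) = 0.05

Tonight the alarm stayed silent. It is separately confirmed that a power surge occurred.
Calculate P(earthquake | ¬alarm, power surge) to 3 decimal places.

P(earthquake | ¬alarm, power surge) ≈ 0.067

By total probability over the 4 (burglary, earthquake) configurations:
  P(¬alarm | power surge) = 0.4·0.928·0.893 + 0.24·0.928·0.107 + 0.26·0.072·0.893 + 0.16·0.072·0.107
        = 0.331482 + 0.023831 + 0.016717 + 0.001233 = 0.373263
Keeping only the earthquake-present terms gives 0.025064, so
  P(earthquake | ¬alarm, power surge) = 0.025064 / 0.373263 ≈ 0.067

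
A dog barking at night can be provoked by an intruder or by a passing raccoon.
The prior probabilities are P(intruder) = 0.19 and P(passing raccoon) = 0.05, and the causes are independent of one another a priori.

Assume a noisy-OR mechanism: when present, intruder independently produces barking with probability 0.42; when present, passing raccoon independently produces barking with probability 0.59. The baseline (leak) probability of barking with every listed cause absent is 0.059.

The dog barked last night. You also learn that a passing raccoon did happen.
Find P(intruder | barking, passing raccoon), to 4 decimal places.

P(intruder | barking, passing raccoon) ≈ 0.2287

Under noisy-OR, P(barking | causes) = 1 − (1−0.059)·∏(1−qᵢ) over the active causes.
P(barking | passing raccoon) = 0.61419*0.81 + 0.77623*0.19 = 0.497494 + 0.147484 = 0.644978
Of this, 0.147484 comes from 0.77623*0.19 (the intruder=true cases).
P(intruder | barking, passing raccoon) = 0.147484 / 0.644978 ≈ 0.2287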